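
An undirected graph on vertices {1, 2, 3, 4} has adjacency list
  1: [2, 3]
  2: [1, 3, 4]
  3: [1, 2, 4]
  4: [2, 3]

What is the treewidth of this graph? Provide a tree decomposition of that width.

Treewidth 2.
One optimal decomposition is:
Bags: B1 = {2, 3, 4}  B2 = {1, 2, 3}
Tree: B1–B2

Every bag has size at most 3, so the width is 3 − 1 = 2 and tw(G) ≤ 2. On the other hand G contains the 3-clique {1, 2, 3}. A clique must lie in a single bag of any decomposition, so no decomposition can have width below 2. Hence tw(G) = 2 exactly.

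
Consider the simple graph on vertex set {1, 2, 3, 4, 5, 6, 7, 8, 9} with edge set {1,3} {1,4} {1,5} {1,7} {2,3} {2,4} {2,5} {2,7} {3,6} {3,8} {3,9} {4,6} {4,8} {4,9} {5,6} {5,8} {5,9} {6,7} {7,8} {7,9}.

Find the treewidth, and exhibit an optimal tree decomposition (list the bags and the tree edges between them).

Every bag has size at most 5, so the width is 5 − 1 = 4 and tw(G) ≤ 4. For the lower bound: the 5 vertex sets {2,4}, {7,8}, {5,9}, {3}, {1} are disjoint, each induces a connected subgraph, and every pair is joined by at least one edge of G. Contracting each set to a single vertex therefore yields K_{5} as a minor, and since treewidth is minor-monotone, tw(G) ≥ tw(K_{5}) = 4. The upper and lower bounds meet at 4, so that is the treewidth.

Treewidth 4.
One such decomposition:
Bags: B1 = {2, 3, 4, 5, 7}  B2 = {3, 4, 5, 7, 8}  B3 = {3, 4, 5, 7, 9}  B4 = {1, 3, 4, 5, 7}  B5 = {3, 4, 5, 6, 7}
Tree: B1–B2, B2–B3, B3–B4, B4–B5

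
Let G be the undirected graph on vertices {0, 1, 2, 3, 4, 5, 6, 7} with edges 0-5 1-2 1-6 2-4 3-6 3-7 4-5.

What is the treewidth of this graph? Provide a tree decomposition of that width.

Treewidth 1.
One optimal decomposition is:
Bags: B1 = {3, 7}  B2 = {3, 6}  B3 = {1, 6}  B4 = {1, 2}  B5 = {2, 4}  B6 = {4, 5}  B7 = {0, 5}
Tree: B1–B2, B2–B3, B3–B4, B4–B5, B5–B6, B6–B7

Each bag holds 2 vertices, so the decomposition has width 1, which upper-bounds the treewidth. G has an edge, so its treewidth is at least 1. The upper and lower bounds meet at 1, so that is the treewidth.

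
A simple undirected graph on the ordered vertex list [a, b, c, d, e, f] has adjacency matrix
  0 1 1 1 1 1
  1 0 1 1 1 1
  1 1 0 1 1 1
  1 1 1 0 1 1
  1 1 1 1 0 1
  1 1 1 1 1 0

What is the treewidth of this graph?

5

A width-5 tree decomposition is:
Bags: B1 = {a, b, c, d, e, f}
Tree: (single bag)
With just one bag of size 6, the width is 6 − 1 = 5, so tw(G) ≤ 5. Conversely, {a, b, c, d, e, f} is a clique of size 6, and the vertices of any clique must share a bag in every tree decomposition; so some bag has ≥ 6 vertices and tw(G) ≥ 5. Hence tw(G) = 5 exactly.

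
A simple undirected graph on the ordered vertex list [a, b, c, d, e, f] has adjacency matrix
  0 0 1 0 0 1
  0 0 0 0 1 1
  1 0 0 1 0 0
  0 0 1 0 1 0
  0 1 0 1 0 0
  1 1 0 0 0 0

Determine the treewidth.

2

A width-2 tree decomposition is:
Bags: B1 = {a, c, f}  B2 = {b, c, f}  B3 = {b, c, e}  B4 = {c, d, e}
Tree: B1–B2, B2–B3, B3–B4
The largest bag has 3 vertices, giving width 2; this decomposition certifies tw(G) ≤ 2. For the lower bound, G contains the cycle c–a–f–b–e–d–c, so G is not a forest; only forests have treewidth ≤ 1, hence tw(G) ≥ 2. Combining the bounds, tw(G) = 2.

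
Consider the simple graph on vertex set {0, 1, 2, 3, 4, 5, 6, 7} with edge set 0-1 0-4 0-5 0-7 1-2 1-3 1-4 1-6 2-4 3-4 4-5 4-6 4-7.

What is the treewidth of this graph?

A width-2 tree decomposition is:
Bags: B1 = {0, 1, 4}  B2 = {1, 4, 6}  B3 = {1, 3, 4}  B4 = {0, 4, 5}  B5 = {0, 4, 7}  B6 = {1, 2, 4}
Tree: B1–B2, B2–B3, B1–B4, B1–B5, B3–B6
Each bag holds 3 vertices, so the decomposition has width 2, which upper-bounds the treewidth. Conversely, {0, 1, 4} is a clique of size 3, and the vertices of any clique must share a bag in every tree decomposition; so some bag has ≥ 3 vertices and tw(G) ≥ 2. Hence tw(G) = 2 exactly.

2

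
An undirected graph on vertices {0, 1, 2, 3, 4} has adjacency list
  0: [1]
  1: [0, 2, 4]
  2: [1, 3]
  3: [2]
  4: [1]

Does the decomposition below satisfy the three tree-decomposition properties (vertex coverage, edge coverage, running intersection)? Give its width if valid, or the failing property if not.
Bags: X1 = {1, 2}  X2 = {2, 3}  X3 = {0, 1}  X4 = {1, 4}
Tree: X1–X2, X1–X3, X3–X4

Yes; width 1.

Checking the three conditions: (i) the bags cover all of {0, 1, 2, 3, 4}; (ii) for each edge, some bag contains both endpoints; (iii) the bags containing any fixed vertex form a subtree. All hold, so the decomposition is valid with width 2 − 1 = 1.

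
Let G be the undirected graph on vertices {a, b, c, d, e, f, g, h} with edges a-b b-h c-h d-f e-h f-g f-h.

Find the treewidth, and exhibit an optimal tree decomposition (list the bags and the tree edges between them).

Treewidth 1.
One such decomposition:
Bags: B1 = {b, h}  B2 = {c, h}  B3 = {a, b}  B4 = {f, h}  B5 = {f, g}  B6 = {d, f}  B7 = {e, h}
Tree: B1–B2, B1–B3, B1–B4, B4–B5, B5–B6, B1–B7

Each bag holds 2 vertices, so the decomposition has width 1, which upper-bounds the treewidth. G has an edge, so its treewidth is at least 1. Combining the bounds, tw(G) = 1.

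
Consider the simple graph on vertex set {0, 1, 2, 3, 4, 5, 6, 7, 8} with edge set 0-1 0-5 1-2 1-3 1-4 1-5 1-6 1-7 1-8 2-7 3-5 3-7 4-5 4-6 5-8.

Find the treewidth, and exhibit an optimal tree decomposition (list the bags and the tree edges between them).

Treewidth 2.
One such decomposition:
Bags: B1 = {0, 1, 5}  B2 = {1, 5, 8}  B3 = {1, 3, 5}  B4 = {1, 4, 5}  B5 = {1, 3, 7}  B6 = {1, 2, 7}  B7 = {1, 4, 6}
Tree: B1–B2, B2–B3, B3–B4, B3–B5, B5–B6, B4–B7

The largest bag has 3 vertices, giving width 2; this decomposition certifies tw(G) ≤ 2. For the lower bound, the 3 vertices {1, 2, 7} are pairwise adjacent, and any tree decomposition puts a clique entirely inside one bag — forcing width ≥ 2. Therefore the treewidth is 2.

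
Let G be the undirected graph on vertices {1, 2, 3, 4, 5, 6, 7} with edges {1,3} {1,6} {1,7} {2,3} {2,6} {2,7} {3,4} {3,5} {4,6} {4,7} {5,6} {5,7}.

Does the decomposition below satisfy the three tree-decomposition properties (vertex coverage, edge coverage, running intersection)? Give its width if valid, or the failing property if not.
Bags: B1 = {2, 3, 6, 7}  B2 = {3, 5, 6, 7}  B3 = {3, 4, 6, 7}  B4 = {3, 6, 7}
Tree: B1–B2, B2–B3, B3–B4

No — vertex 1 appears in no bag.

A tree decomposition must satisfy three properties: every vertex lies in some bag; for every edge, both endpoints lie together in some bag; and for every vertex, the bags containing it form a connected subtree. Here vertex 1 appears in no bag, so the decomposition is invalid.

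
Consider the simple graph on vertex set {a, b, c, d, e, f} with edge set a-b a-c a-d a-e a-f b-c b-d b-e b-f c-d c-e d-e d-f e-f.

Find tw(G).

A width-4 tree decomposition is:
Bags: B1 = {a, b, c, d, e}  B2 = {a, b, d, e, f}
Tree: B1–B2
The largest bag has 5 vertices, giving width 4; this decomposition certifies tw(G) ≤ 4. Conversely, {a, b, c, d, e} is a clique of size 5, and the vertices of any clique must share a bag in every tree decomposition; so some bag has ≥ 5 vertices and tw(G) ≥ 4. Therefore the treewidth is 4.

4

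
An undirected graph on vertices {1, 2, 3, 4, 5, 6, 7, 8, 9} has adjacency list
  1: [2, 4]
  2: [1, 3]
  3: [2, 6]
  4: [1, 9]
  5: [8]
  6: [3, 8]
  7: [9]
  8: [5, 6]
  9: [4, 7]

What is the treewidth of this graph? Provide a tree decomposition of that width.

Treewidth 1.
One optimal decomposition is:
Bags: B1 = {5, 8}  B2 = {6, 8}  B3 = {3, 6}  B4 = {2, 3}  B5 = {1, 2}  B6 = {1, 4}  B7 = {4, 9}  B8 = {7, 9}
Tree: B1–B2, B2–B3, B3–B4, B4–B5, B5–B6, B6–B7, B7–B8

Each bag holds 2 vertices, so the decomposition has width 1, which upper-bounds the treewidth. Since G has at least one edge (e.g. 5–8), it is not an edgeless graph, so tw(G) ≥ 1. Combining the bounds, tw(G) = 1.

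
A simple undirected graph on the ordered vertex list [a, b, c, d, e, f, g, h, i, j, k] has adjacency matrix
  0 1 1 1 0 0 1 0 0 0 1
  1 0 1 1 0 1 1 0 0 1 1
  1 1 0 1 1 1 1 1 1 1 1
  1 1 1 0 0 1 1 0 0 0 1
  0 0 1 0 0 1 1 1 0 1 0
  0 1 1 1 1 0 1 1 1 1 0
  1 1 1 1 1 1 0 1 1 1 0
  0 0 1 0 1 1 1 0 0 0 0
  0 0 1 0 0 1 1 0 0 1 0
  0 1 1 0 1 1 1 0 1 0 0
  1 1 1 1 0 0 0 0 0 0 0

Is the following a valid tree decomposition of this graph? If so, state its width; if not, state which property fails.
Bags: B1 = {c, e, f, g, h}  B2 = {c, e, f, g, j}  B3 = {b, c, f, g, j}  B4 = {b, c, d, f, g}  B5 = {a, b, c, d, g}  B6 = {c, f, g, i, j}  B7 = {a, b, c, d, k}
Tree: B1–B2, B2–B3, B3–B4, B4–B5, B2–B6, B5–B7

Yes; width 4.

Every vertex of G appears in some bag (union = {a, b, c, d, e, f, g, h, i, j, k}); every edge is covered by a bag; and for each vertex v the set of bags containing v is connected in the bag tree. The decomposition is therefore valid. The largest bag has 5 vertices, so the width is 4.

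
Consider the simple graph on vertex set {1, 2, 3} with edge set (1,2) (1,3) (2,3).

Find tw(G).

A width-2 tree decomposition is:
Bags: B1 = {1, 2, 3}
Tree: (single bag)
With just one bag of size 3, the width is 3 − 1 = 2, so tw(G) ≤ 2. On the other hand G contains the 3-clique {1, 2, 3}. A clique must lie in a single bag of any decomposition, so no decomposition can have width below 2. Therefore the treewidth is 2.

2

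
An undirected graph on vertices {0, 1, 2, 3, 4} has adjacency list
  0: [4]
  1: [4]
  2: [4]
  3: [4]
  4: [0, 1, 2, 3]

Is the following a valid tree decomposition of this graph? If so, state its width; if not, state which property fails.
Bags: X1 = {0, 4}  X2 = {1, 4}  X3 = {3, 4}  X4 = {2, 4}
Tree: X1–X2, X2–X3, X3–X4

Yes; width 1.

Checking the three conditions: (i) the bags cover all of {0, 1, 2, 3, 4}; (ii) for each edge, some bag contains both endpoints; (iii) the bags containing any fixed vertex form a subtree. All hold, so the decomposition is valid with width 2 − 1 = 1.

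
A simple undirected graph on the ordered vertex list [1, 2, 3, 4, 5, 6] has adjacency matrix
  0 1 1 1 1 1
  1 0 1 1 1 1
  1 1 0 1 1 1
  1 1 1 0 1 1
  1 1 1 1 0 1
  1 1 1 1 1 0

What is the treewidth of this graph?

5

A width-5 tree decomposition is:
Bags: B1 = {1, 2, 3, 4, 5, 6}
Tree: (single bag)
A single bag containing all 6 vertices is trivially a valid decomposition of width 5. For the lower bound, the 6 vertices {1, 2, 3, 4, 5, 6} are pairwise adjacent, and any tree decomposition puts a clique entirely inside one bag — forcing width ≥ 5. Hence tw(G) = 5 exactly.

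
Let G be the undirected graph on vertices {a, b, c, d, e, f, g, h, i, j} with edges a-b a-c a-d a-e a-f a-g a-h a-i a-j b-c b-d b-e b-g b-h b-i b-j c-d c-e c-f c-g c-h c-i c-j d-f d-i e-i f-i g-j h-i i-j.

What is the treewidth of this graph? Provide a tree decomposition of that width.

Every bag has size at most 5, so the width is 5 − 1 = 4 and tw(G) ≤ 4. Conversely, {a, c, d, f, i} is a clique of size 5, and the vertices of any clique must share a bag in every tree decomposition; so some bag has ≥ 5 vertices and tw(G) ≥ 4. Combining the bounds, tw(G) = 4.

Treewidth 4.
Bags: B1 = {a, b, c, i, j}  B2 = {a, b, c, d, i}  B3 = {a, b, c, e, i}  B4 = {a, b, c, h, i}  B5 = {a, c, d, f, i}  B6 = {a, b, c, g, j}
Tree: B1–B2, B2–B3, B2–B4, B2–B5, B1–B6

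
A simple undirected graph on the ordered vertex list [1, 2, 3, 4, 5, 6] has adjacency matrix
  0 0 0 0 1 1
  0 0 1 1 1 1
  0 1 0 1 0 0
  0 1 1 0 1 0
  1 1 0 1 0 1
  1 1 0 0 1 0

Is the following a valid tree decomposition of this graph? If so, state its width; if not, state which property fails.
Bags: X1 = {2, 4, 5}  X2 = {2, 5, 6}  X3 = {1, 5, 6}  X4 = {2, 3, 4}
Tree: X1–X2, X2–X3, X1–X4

Yes; width 2.

Checking the three conditions: (i) the bags cover all of {1, 2, 3, 4, 5, 6}; (ii) for each edge, some bag contains both endpoints; (iii) the bags containing any fixed vertex form a subtree. All hold, so the decomposition is valid with width 3 − 1 = 2.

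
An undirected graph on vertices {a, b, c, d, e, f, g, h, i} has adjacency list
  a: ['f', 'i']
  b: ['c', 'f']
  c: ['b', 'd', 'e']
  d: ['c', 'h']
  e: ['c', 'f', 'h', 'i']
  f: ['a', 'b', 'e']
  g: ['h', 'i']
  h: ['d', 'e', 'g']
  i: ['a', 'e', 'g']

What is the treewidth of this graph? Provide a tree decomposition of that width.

Treewidth 3.
One such decomposition:
Bags: B1 = {a, b, f, i}  B2 = {b, e, f, i}  B3 = {b, c, e, i}  B4 = {c, e, g, i}  B5 = {c, e, g, h}  B6 = {c, d, g, h}
Tree: B1–B2, B2–B3, B3–B4, B4–B5, B5–B6

Every bag has size at most 4, so the width is 4 − 1 = 3 and tw(G) ≤ 3. For the lower bound: the 4 vertex sets {a,b,f}, {i}, {e}, {c,d,g,h} are disjoint, each induces a connected subgraph, and every pair is joined by at least one edge of G. Contracting each set to a single vertex therefore yields K_{4} as a minor, and since treewidth is minor-monotone, tw(G) ≥ tw(K_{4}) = 3. Hence tw(G) = 3 exactly.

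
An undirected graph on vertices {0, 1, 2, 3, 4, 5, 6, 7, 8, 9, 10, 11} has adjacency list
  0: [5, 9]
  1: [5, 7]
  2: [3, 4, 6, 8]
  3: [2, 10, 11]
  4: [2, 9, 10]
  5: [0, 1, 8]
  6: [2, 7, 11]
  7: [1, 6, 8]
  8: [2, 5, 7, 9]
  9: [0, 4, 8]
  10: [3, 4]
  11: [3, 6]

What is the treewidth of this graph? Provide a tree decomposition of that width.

Treewidth 3.
One such decomposition:
Bags: B1 = {0, 1, 5, 9}  B2 = {1, 5, 8, 9}  B3 = {1, 7, 8, 9}  B4 = {4, 7, 8, 9}  B5 = {2, 4, 7, 8}  B6 = {2, 4, 6, 7}  B7 = {2, 4, 6, 10}  B8 = {2, 3, 6, 10}  B9 = {3, 6, 10, 11}
Tree: B1–B2, B2–B3, B3–B4, B4–B5, B5–B6, B6–B7, B7–B8, B8–B9

Every bag has size at most 4, so the width is 4 − 1 = 3 and tw(G) ≤ 3. For the lower bound: the 4 vertex sets {0,1,5}, {9}, {8}, {2,4,6,7} are disjoint, each induces a connected subgraph, and every pair is joined by at least one edge of G. Contracting each set to a single vertex therefore yields K_{4} as a minor, and since treewidth is minor-monotone, tw(G) ≥ tw(K_{4}) = 3. Therefore the treewidth is 3.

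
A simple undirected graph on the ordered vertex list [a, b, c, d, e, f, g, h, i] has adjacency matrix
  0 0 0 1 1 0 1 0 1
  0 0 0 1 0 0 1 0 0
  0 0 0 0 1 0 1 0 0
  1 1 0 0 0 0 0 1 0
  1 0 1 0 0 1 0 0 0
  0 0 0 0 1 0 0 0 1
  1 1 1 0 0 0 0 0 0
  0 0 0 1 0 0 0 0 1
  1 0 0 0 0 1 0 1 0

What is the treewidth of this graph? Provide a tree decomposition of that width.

Treewidth 3.
Bags: B1 = {b, d, h, i}  B2 = {a, b, d, i}  B3 = {a, b, g, i}  B4 = {a, f, g, i}  B5 = {a, e, f, g}  B6 = {c, e, f, g}
Tree: B1–B2, B2–B3, B3–B4, B4–B5, B5–B6

Every bag has size at most 4, so the width is 4 − 1 = 3 and tw(G) ≤ 3. For the lower bound: the 4 vertex sets {b,d,h}, {i}, {a}, {c,e,f,g} are disjoint, each induces a connected subgraph, and every pair is joined by at least one edge of G. Contracting each set to a single vertex therefore yields K_{4} as a minor, and since treewidth is minor-monotone, tw(G) ≥ tw(K_{4}) = 3. Therefore the treewidth is 3.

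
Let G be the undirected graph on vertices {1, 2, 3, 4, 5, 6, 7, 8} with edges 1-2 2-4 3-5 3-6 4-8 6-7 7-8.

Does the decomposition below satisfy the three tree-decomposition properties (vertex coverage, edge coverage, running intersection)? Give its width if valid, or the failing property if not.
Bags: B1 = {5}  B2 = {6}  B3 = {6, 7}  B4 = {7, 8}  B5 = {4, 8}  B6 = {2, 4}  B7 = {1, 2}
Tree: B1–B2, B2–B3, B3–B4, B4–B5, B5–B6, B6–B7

No — vertex 3 appears in no bag.

A tree decomposition must satisfy three properties: every vertex lies in some bag; for every edge, both endpoints lie together in some bag; and for every vertex, the bags containing it form a connected subtree. Here vertex 3 appears in no bag, so the decomposition is invalid.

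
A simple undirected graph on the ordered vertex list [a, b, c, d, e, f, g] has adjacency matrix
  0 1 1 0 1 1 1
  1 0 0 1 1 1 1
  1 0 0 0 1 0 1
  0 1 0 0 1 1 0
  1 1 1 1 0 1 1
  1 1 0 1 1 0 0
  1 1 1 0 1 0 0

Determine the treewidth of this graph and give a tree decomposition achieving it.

Treewidth 3.
One optimal decomposition is:
Bags: B1 = {a, b, e, f}  B2 = {a, b, e, g}  B3 = {b, d, e, f}  B4 = {a, c, e, g}
Tree: B1–B2, B1–B3, B2–B4

Each bag holds 4 vertices, so the decomposition has width 3, which upper-bounds the treewidth. Conversely, {a, c, e, g} is a clique of size 4, and the vertices of any clique must share a bag in every tree decomposition; so some bag has ≥ 4 vertices and tw(G) ≥ 3. Hence tw(G) = 3 exactly.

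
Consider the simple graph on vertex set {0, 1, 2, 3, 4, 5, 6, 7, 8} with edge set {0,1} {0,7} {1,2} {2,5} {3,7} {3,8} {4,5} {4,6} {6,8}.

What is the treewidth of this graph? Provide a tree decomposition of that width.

Every bag has size at most 3, so the width is 3 − 1 = 2 and tw(G) ≤ 2. The edges 0–1–2–5–4–6–8–3–7–0 form a cycle, so G is not a tree and its treewidth is at least 2. Therefore the treewidth is 2.

Treewidth 2.
Bags: B1 = {0, 1, 2}  B2 = {0, 2, 5}  B3 = {0, 4, 5}  B4 = {0, 4, 6}  B5 = {0, 6, 8}  B6 = {0, 3, 8}  B7 = {0, 3, 7}
Tree: B1–B2, B2–B3, B3–B4, B4–B5, B5–B6, B6–B7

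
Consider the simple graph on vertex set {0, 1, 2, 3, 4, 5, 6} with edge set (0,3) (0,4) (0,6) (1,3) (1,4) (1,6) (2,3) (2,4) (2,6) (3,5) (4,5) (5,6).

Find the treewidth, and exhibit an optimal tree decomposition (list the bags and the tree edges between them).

Every bag has size at most 4, so the width is 4 − 1 = 3 and tw(G) ≤ 3. For the lower bound: the 4 vertex sets {5,6}, {2,3}, {4}, {1} are disjoint, each induces a connected subgraph, and every pair is joined by at least one edge of G. Contracting each set to a single vertex therefore yields K_{4} as a minor, and since treewidth is minor-monotone, tw(G) ≥ tw(K_{4}) = 3. Hence tw(G) = 3 exactly.

Treewidth 3.
One optimal decomposition is:
Bags: B1 = {3, 4, 5, 6}  B2 = {2, 3, 4, 6}  B3 = {1, 3, 4, 6}  B4 = {0, 3, 4, 6}
Tree: B1–B2, B2–B3, B3–B4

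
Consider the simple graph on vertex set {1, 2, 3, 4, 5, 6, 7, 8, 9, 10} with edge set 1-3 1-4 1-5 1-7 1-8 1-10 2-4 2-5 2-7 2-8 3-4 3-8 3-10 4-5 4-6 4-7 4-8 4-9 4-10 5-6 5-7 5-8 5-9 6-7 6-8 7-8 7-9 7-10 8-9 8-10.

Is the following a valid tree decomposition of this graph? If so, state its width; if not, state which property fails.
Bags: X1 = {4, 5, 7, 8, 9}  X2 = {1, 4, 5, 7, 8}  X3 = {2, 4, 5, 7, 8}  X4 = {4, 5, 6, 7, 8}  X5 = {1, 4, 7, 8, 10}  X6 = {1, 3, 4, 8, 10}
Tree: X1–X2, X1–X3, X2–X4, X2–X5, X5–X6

Yes; width 4.

Checking the three conditions: (i) the bags cover all of {1, 2, 3, 4, 5, 6, 7, 8, 9, 10}; (ii) for each edge, some bag contains both endpoints; (iii) the bags containing any fixed vertex form a subtree. All hold, so the decomposition is valid with width 5 − 1 = 4.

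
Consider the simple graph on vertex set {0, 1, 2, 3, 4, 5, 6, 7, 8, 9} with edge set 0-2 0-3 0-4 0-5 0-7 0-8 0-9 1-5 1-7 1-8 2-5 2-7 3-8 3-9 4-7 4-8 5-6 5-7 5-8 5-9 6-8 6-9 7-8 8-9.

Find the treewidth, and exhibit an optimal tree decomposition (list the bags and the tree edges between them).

Treewidth 3.
Bags: B1 = {5, 6, 8, 9}  B2 = {0, 5, 8, 9}  B3 = {0, 5, 7, 8}  B4 = {0, 3, 8, 9}  B5 = {1, 5, 7, 8}  B6 = {0, 2, 5, 7}  B7 = {0, 4, 7, 8}
Tree: B1–B2, B2–B3, B2–B4, B3–B5, B3–B6, B3–B7

Every bag has size at most 4, so the width is 4 − 1 = 3 and tw(G) ≤ 3. On the other hand G contains the 4-clique {0, 3, 8, 9}. A clique must lie in a single bag of any decomposition, so no decomposition can have width below 3. The upper and lower bounds meet at 3, so that is the treewidth.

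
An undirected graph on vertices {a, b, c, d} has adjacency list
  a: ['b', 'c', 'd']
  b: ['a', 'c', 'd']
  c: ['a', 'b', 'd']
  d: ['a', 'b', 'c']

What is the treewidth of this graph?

A width-3 tree decomposition is:
Bags: B1 = {a, b, c, d}
Tree: (single bag)
A single bag containing all 4 vertices is trivially a valid decomposition of width 3. On the other hand G contains the 4-clique {a, b, c, d}. A clique must lie in a single bag of any decomposition, so no decomposition can have width below 3. The upper and lower bounds meet at 3, so that is the treewidth.

3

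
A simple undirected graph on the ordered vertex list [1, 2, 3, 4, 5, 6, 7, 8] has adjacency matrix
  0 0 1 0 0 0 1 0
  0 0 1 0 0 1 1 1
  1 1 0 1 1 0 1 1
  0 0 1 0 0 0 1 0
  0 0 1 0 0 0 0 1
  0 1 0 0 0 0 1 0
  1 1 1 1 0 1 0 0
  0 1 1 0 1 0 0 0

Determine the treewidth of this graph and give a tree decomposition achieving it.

Treewidth 2.
One such decomposition:
Bags: B1 = {2, 3, 8}  B2 = {2, 3, 7}  B3 = {2, 6, 7}  B4 = {3, 4, 7}  B5 = {1, 3, 7}  B6 = {3, 5, 8}
Tree: B1–B2, B2–B3, B2–B4, B4–B5, B1–B6

The largest bag has 3 vertices, giving width 2; this decomposition certifies tw(G) ≤ 2. On the other hand G contains the 3-clique {2, 3, 8}. A clique must lie in a single bag of any decomposition, so no decomposition can have width below 2. The upper and lower bounds meet at 2, so that is the treewidth.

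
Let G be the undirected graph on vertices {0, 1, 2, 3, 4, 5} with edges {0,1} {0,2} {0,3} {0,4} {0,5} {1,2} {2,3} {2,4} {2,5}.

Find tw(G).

A width-2 tree decomposition is:
Bags: B1 = {0, 2, 3}  B2 = {0, 2, 5}  B3 = {0, 1, 2}  B4 = {0, 2, 4}
Tree: B1–B2, B2–B3, B1–B4
Each bag holds 3 vertices, so the decomposition has width 2, which upper-bounds the treewidth. Conversely, {0, 1, 2} is a clique of size 3, and the vertices of any clique must share a bag in every tree decomposition; so some bag has ≥ 3 vertices and tw(G) ≥ 2. Hence tw(G) = 2 exactly.

2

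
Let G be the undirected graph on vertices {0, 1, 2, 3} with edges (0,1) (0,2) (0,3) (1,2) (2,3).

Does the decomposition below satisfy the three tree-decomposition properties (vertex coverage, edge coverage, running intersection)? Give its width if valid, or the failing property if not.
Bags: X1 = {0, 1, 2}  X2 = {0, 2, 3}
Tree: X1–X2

Yes; width 2.

Vertex coverage: the bags together contain {0, 1, 2, 3}, the full vertex set. Edge coverage: each edge of G has both endpoints in at least one bag. Running intersection: for every vertex, the bags containing it form a connected subtree. All three properties hold, so this is a valid tree decomposition of width max|bag| − 1 = 2, and hence tw(G) ≤ 2.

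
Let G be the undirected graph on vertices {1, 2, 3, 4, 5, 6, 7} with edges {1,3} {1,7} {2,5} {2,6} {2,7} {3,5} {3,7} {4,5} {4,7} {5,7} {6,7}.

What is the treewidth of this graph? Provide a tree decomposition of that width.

Every bag has size at most 3, so the width is 3 − 1 = 2 and tw(G) ≤ 2. For the lower bound, the 3 vertices {1, 3, 7} are pairwise adjacent, and any tree decomposition puts a clique entirely inside one bag — forcing width ≥ 2. Combining the bounds, tw(G) = 2.

Treewidth 2.
One such decomposition:
Bags: B1 = {2, 5, 7}  B2 = {3, 5, 7}  B3 = {2, 6, 7}  B4 = {4, 5, 7}  B5 = {1, 3, 7}
Tree: B1–B2, B1–B3, B1–B4, B2–B5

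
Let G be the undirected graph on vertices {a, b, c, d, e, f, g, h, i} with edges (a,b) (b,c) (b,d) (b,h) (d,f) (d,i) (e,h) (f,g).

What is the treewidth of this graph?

A width-1 tree decomposition is:
Bags: B1 = {b, d}  B2 = {d, f}  B3 = {f, g}  B4 = {b, c}  B5 = {b, h}  B6 = {d, i}  B7 = {e, h}  B8 = {a, b}
Tree: B1–B2, B2–B3, B1–B4, B4–B5, B2–B6, B5–B7, B4–B8
Each bag holds 2 vertices, so the decomposition has width 1, which upper-bounds the treewidth. Since G has at least one edge (e.g. d–b), it is not an edgeless graph, so tw(G) ≥ 1. Hence tw(G) = 1 exactly.

1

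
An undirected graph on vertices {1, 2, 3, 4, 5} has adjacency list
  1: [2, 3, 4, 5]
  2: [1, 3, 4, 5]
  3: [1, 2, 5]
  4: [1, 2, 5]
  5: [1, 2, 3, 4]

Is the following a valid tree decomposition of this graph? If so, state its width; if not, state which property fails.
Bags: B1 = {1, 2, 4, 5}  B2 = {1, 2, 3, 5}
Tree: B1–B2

Every vertex of G appears in some bag (union = {1, 2, 3, 4, 5}); every edge is covered by a bag; and for each vertex v the set of bags containing v is connected in the bag tree. The decomposition is therefore valid. The largest bag has 4 vertices, so the width is 3.

Yes; width 3.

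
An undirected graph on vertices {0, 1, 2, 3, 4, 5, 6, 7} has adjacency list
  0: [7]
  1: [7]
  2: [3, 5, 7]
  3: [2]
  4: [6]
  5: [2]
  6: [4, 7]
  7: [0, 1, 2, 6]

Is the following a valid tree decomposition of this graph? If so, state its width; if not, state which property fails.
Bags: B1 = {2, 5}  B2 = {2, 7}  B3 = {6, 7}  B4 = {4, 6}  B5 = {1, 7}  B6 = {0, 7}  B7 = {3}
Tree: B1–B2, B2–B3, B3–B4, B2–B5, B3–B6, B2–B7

No — edge (2,3) lies in no bag.

A tree decomposition must satisfy three properties: every vertex lies in some bag; for every edge, both endpoints lie together in some bag; and for every vertex, the bags containing it form a connected subtree. Here edge (2,3) lies in no bag, so the decomposition is invalid.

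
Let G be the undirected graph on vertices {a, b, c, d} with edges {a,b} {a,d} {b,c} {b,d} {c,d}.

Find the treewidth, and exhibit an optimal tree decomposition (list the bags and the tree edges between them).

Treewidth 2.
One optimal decomposition is:
Bags: B1 = {b, c, d}  B2 = {a, b, d}
Tree: B1–B2

Each bag holds 3 vertices, so the decomposition has width 2, which upper-bounds the treewidth. Conversely, {b, c, d} is a clique of size 3, and the vertices of any clique must share a bag in every tree decomposition; so some bag has ≥ 3 vertices and tw(G) ≥ 2. Therefore the treewidth is 2.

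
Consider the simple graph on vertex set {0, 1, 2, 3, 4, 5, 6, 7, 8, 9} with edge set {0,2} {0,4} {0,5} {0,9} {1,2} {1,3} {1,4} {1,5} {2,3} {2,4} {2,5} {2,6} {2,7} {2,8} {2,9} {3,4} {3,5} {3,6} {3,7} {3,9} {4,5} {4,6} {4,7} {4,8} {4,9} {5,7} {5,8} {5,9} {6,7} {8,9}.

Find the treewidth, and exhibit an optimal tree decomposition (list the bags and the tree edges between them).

Treewidth 4.
Bags: B1 = {2, 3, 4, 5, 7}  B2 = {1, 2, 3, 4, 5}  B3 = {2, 3, 4, 5, 9}  B4 = {2, 3, 4, 6, 7}  B5 = {2, 4, 5, 8, 9}  B6 = {0, 2, 4, 5, 9}
Tree: B1–B2, B2–B3, B1–B4, B3–B5, B3–B6

The largest bag has 5 vertices, giving width 4; this decomposition certifies tw(G) ≤ 4. On the other hand G contains the 5-clique {0, 2, 4, 5, 9}. A clique must lie in a single bag of any decomposition, so no decomposition can have width below 4. The upper and lower bounds meet at 4, so that is the treewidth.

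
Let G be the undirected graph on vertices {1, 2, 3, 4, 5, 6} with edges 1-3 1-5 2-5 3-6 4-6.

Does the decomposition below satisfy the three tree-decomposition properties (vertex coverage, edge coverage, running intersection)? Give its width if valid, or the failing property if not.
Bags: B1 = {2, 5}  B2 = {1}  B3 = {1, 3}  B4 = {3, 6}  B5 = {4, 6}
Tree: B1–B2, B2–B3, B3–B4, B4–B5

No — edge (5,1) lies in no bag.

A tree decomposition must satisfy three properties: every vertex lies in some bag; for every edge, both endpoints lie together in some bag; and for every vertex, the bags containing it form a connected subtree. Here edge (5,1) lies in no bag, so the decomposition is invalid.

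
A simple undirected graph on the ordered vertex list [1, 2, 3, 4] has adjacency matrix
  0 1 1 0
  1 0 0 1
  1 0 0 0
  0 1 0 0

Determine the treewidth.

A width-1 tree decomposition is:
Bags: B1 = {2, 4}  B2 = {1, 2}  B3 = {1, 3}
Tree: B1–B2, B2–B3
The largest bag has 2 vertices, giving width 1; this decomposition certifies tw(G) ≤ 1. Since G has at least one edge (e.g. 4–2), it is not an edgeless graph, so tw(G) ≥ 1. Therefore the treewidth is 1.

1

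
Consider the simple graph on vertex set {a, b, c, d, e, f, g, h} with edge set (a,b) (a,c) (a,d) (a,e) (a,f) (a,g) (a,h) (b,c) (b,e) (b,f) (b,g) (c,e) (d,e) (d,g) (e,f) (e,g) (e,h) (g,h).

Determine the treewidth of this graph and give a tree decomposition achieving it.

Treewidth 3.
Bags: B1 = {a, e, g, h}  B2 = {a, b, e, g}  B3 = {a, b, e, f}  B4 = {a, d, e, g}  B5 = {a, b, c, e}
Tree: B1–B2, B2–B3, B2–B4, B3–B5

Every bag has size at most 4, so the width is 4 − 1 = 3 and tw(G) ≤ 3. Conversely, {a, d, e, g} is a clique of size 4, and the vertices of any clique must share a bag in every tree decomposition; so some bag has ≥ 4 vertices and tw(G) ≥ 3. Therefore the treewidth is 3.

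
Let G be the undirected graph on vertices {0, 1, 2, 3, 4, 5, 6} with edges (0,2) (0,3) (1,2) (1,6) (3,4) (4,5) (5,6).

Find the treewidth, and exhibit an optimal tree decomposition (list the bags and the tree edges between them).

Each bag holds 3 vertices, so the decomposition has width 2, which upper-bounds the treewidth. The edges 0–2–1–6–5–4–3–0 form a cycle, so G is not a tree and its treewidth is at least 2. Therefore the treewidth is 2.

Treewidth 2.
Bags: B1 = {0, 1, 2}  B2 = {0, 1, 6}  B3 = {0, 5, 6}  B4 = {0, 4, 5}  B5 = {0, 3, 4}
Tree: B1–B2, B2–B3, B3–B4, B4–B5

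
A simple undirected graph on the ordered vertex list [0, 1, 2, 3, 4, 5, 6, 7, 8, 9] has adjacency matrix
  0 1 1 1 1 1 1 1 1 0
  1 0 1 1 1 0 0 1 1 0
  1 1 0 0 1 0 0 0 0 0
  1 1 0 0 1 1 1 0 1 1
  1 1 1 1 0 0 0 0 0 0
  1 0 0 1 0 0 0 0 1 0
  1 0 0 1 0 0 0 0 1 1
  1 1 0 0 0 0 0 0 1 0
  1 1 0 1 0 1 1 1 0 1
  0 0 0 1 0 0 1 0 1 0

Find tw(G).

A width-3 tree decomposition is:
Bags: B1 = {0, 1, 3, 8}  B2 = {0, 1, 7, 8}  B3 = {0, 1, 3, 4}  B4 = {0, 1, 2, 4}  B5 = {0, 3, 6, 8}  B6 = {0, 3, 5, 8}  B7 = {3, 6, 8, 9}
Tree: B1–B2, B1–B3, B3–B4, B1–B5, B1–B6, B5–B7
Every bag has size at most 4, so the width is 4 − 1 = 3 and tw(G) ≤ 3. Conversely, {0, 1, 2, 4} is a clique of size 4, and the vertices of any clique must share a bag in every tree decomposition; so some bag has ≥ 4 vertices and tw(G) ≥ 3. Hence tw(G) = 3 exactly.

3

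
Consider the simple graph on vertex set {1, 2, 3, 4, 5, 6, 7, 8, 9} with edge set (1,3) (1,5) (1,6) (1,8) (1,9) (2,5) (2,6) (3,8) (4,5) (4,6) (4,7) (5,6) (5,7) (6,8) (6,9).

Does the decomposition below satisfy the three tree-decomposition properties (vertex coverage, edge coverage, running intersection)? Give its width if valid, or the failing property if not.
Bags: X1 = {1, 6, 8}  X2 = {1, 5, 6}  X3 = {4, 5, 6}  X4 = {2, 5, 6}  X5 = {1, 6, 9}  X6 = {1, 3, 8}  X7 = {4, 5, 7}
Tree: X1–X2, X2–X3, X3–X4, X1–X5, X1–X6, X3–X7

Every vertex of G appears in some bag (union = {1, 2, 3, 4, 5, 6, 7, 8, 9}); every edge is covered by a bag; and for each vertex v the set of bags containing v is connected in the bag tree. The decomposition is therefore valid. The largest bag has 3 vertices, so the width is 2.

Yes; width 2.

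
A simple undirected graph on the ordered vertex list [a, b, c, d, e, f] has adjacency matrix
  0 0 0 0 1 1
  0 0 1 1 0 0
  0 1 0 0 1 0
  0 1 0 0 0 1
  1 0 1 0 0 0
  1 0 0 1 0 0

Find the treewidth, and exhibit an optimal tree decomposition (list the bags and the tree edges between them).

Treewidth 2.
One such decomposition:
Bags: B1 = {a, e, f}  B2 = {c, e, f}  B3 = {b, c, f}  B4 = {b, d, f}
Tree: B1–B2, B2–B3, B3–B4

The largest bag has 3 vertices, giving width 2; this decomposition certifies tw(G) ≤ 2. For the lower bound, G contains the cycle f–a–e–c–b–d–f, so G is not a forest; only forests have treewidth ≤ 1, hence tw(G) ≥ 2. Combining the bounds, tw(G) = 2.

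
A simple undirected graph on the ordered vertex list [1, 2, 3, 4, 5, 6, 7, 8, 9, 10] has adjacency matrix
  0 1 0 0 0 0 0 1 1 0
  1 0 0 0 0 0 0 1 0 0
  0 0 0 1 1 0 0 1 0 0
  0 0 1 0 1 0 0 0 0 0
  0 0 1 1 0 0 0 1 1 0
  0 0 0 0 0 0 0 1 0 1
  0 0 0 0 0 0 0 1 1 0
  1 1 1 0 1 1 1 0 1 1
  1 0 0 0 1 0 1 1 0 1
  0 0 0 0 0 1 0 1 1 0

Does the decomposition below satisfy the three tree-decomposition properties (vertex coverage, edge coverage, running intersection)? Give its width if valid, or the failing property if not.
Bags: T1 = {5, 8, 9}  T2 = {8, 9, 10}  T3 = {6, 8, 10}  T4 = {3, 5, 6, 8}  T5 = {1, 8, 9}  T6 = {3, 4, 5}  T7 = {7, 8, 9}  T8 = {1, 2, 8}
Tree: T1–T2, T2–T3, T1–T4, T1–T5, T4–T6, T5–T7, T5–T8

A tree decomposition must satisfy three properties: every vertex lies in some bag; for every edge, both endpoints lie together in some bag; and for every vertex, the bags containing it form a connected subtree. Here bags containing vertex 6 are not connected in the tree, so the decomposition is invalid.

No — bags containing vertex 6 are not connected in the tree.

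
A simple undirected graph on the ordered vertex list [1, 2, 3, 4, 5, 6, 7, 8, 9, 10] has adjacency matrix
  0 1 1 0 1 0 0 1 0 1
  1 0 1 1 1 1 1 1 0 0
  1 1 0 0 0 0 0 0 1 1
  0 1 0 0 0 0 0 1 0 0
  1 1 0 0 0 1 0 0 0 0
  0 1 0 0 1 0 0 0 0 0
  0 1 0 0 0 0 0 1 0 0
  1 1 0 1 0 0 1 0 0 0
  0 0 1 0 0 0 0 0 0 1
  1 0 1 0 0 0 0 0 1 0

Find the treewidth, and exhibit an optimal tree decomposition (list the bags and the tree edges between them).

Treewidth 2.
One optimal decomposition is:
Bags: B1 = {1, 2, 3}  B2 = {1, 2, 5}  B3 = {1, 3, 10}  B4 = {1, 2, 8}  B5 = {2, 5, 6}  B6 = {2, 7, 8}  B7 = {2, 4, 8}  B8 = {3, 9, 10}
Tree: B1–B2, B1–B3, B1–B4, B2–B5, B4–B6, B4–B7, B3–B8

Every bag has size at most 3, so the width is 3 − 1 = 2 and tw(G) ≤ 2. Conversely, {3, 9, 10} is a clique of size 3, and the vertices of any clique must share a bag in every tree decomposition; so some bag has ≥ 3 vertices and tw(G) ≥ 2. Hence tw(G) = 2 exactly.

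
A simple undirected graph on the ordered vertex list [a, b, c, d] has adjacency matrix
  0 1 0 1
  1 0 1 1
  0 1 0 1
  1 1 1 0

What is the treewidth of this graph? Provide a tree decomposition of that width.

Treewidth 2.
One such decomposition:
Bags: B1 = {b, c, d}  B2 = {a, b, d}
Tree: B1–B2

The largest bag has 3 vertices, giving width 2; this decomposition certifies tw(G) ≤ 2. On the other hand G contains the 3-clique {b, c, d}. A clique must lie in a single bag of any decomposition, so no decomposition can have width below 2. The upper and lower bounds meet at 2, so that is the treewidth.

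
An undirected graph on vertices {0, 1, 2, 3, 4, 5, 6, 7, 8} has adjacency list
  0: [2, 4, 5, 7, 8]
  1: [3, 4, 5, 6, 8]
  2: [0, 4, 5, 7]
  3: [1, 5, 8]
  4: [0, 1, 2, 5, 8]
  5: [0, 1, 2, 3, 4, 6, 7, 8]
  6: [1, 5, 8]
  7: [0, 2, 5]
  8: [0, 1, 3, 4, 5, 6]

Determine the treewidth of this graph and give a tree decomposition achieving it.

Treewidth 3.
One optimal decomposition is:
Bags: B1 = {0, 4, 5, 8}  B2 = {1, 4, 5, 8}  B3 = {1, 5, 6, 8}  B4 = {1, 3, 5, 8}  B5 = {0, 2, 4, 5}  B6 = {0, 2, 5, 7}
Tree: B1–B2, B2–B3, B2–B4, B1–B5, B5–B6

Every bag has size at most 4, so the width is 4 − 1 = 3 and tw(G) ≤ 3. For the lower bound, the 4 vertices {0, 4, 5, 8} are pairwise adjacent, and any tree decomposition puts a clique entirely inside one bag — forcing width ≥ 3. Hence tw(G) = 3 exactly.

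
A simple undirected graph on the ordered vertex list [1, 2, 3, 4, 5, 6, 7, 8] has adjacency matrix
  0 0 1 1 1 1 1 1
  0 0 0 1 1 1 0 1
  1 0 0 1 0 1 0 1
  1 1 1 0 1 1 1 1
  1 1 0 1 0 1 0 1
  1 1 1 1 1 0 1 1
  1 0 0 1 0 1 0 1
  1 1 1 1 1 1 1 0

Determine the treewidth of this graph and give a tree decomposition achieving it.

Every bag has size at most 5, so the width is 5 − 1 = 4 and tw(G) ≤ 4. For the lower bound, the 5 vertices {1, 3, 4, 6, 8} are pairwise adjacent, and any tree decomposition puts a clique entirely inside one bag — forcing width ≥ 4. The upper and lower bounds meet at 4, so that is the treewidth.

Treewidth 4.
One such decomposition:
Bags: B1 = {1, 4, 5, 6, 8}  B2 = {2, 4, 5, 6, 8}  B3 = {1, 4, 6, 7, 8}  B4 = {1, 3, 4, 6, 8}
Tree: B1–B2, B1–B3, B1–B4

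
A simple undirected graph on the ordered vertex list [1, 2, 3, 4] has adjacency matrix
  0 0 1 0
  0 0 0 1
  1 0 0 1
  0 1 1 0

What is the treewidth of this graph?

A width-1 tree decomposition is:
Bags: B1 = {2, 4}  B2 = {3, 4}  B3 = {1, 3}
Tree: B1–B2, B2–B3
The largest bag has 2 vertices, giving width 1; this decomposition certifies tw(G) ≤ 1. G has an edge, so its treewidth is at least 1. Therefore the treewidth is 1.

1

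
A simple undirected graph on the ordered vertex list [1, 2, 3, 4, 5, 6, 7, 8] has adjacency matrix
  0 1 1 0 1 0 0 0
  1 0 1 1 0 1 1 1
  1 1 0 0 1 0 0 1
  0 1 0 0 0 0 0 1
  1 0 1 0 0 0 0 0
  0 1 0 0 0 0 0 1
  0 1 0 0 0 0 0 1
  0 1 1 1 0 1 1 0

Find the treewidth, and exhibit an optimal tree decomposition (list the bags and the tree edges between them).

Every bag has size at most 3, so the width is 3 − 1 = 2 and tw(G) ≤ 2. Conversely, {2, 3, 8} is a clique of size 3, and the vertices of any clique must share a bag in every tree decomposition; so some bag has ≥ 3 vertices and tw(G) ≥ 2. Therefore the treewidth is 2.

Treewidth 2.
Bags: B1 = {2, 3, 8}  B2 = {1, 2, 3}  B3 = {2, 4, 8}  B4 = {2, 7, 8}  B5 = {1, 3, 5}  B6 = {2, 6, 8}
Tree: B1–B2, B1–B3, B1–B4, B2–B5, B3–B6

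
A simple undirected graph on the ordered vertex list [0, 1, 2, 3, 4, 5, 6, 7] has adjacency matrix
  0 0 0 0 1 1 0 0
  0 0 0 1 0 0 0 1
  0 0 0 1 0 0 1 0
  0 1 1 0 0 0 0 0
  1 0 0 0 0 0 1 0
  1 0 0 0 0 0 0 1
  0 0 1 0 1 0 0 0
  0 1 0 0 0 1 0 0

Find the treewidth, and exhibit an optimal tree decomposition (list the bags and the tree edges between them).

Treewidth 2.
One optimal decomposition is:
Bags: B1 = {0, 4, 5}  B2 = {4, 5, 6}  B3 = {2, 5, 6}  B4 = {2, 3, 5}  B5 = {1, 3, 5}  B6 = {1, 5, 7}
Tree: B1–B2, B2–B3, B3–B4, B4–B5, B5–B6

The largest bag has 3 vertices, giving width 2; this decomposition certifies tw(G) ≤ 2. Since 5–0–4–6–2–3–1–7–5 is a cycle in G, G is not acyclic. Forests are exactly the graphs of treewidth ≤ 1, so tw(G) ≥ 2. Therefore the treewidth is 2.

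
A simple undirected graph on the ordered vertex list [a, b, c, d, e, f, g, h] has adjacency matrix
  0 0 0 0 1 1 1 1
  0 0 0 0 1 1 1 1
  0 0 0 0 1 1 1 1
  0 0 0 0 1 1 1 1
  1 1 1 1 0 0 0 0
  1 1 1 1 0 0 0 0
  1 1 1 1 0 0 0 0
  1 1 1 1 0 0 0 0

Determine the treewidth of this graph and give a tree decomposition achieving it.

Each bag holds 5 vertices, so the decomposition has width 4, which upper-bounds the treewidth. For the lower bound: the 5 vertex sets {c,f}, {b,g}, {a,h}, {e}, {d} are disjoint, each induces a connected subgraph, and every pair is joined by at least one edge of G. Contracting each set to a single vertex therefore yields K_{5} as a minor, and since treewidth is minor-monotone, tw(G) ≥ tw(K_{5}) = 4. The upper and lower bounds meet at 4, so that is the treewidth.

Treewidth 4.
One such decomposition:
Bags: B1 = {c, e, f, g, h}  B2 = {b, e, f, g, h}  B3 = {a, e, f, g, h}  B4 = {d, e, f, g, h}
Tree: B1–B2, B2–B3, B3–B4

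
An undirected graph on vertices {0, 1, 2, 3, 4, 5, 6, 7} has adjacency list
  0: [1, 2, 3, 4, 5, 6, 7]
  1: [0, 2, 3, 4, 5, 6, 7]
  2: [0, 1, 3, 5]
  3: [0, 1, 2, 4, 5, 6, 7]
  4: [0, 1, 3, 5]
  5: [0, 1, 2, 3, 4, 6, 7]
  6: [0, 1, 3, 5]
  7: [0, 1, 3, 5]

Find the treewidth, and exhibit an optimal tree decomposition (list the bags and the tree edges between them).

The largest bag has 5 vertices, giving width 4; this decomposition certifies tw(G) ≤ 4. On the other hand G contains the 5-clique {0, 1, 2, 3, 5}. A clique must lie in a single bag of any decomposition, so no decomposition can have width below 4. Combining the bounds, tw(G) = 4.

Treewidth 4.
One such decomposition:
Bags: B1 = {0, 1, 3, 5, 7}  B2 = {0, 1, 3, 4, 5}  B3 = {0, 1, 3, 5, 6}  B4 = {0, 1, 2, 3, 5}
Tree: B1–B2, B2–B3, B2–B4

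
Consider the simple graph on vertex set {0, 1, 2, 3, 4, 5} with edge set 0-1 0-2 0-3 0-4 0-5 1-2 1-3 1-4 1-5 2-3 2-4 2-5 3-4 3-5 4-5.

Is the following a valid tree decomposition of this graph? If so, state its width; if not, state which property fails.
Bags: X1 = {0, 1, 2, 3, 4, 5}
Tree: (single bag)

Vertex coverage: the bags together contain {0, 1, 2, 3, 4, 5}, the full vertex set. Edge coverage: each edge of G has both endpoints in at least one bag. Running intersection: for every vertex, the bags containing it form a connected subtree. All three properties hold, so this is a valid tree decomposition of width max|bag| − 1 = 5, and hence tw(G) ≤ 5.

Yes; width 5.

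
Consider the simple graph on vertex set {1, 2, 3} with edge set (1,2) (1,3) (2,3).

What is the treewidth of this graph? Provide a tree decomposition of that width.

With just one bag of size 3, the width is 3 − 1 = 2, so tw(G) ≤ 2. On the other hand G contains the 3-clique {1, 2, 3}. A clique must lie in a single bag of any decomposition, so no decomposition can have width below 2. Hence tw(G) = 2 exactly.

Treewidth 2.
One such decomposition:
Bags: B1 = {1, 2, 3}
Tree: (single bag)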